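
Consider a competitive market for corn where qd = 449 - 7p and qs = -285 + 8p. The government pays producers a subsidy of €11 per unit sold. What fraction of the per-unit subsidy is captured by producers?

Producer share = 7/15

Pre-subsidy: 449 - 7p = -285 + 8p gives p* = 734/15, q* = 1597/15.
With the subsidy, sellers receive ps = pb + 11 for each unit, where pb is the price buyers pay.
Supply in terms of pb becomes qs = -285 + 8(pb + 11) = -197 + 8pb. Setting this equal to demand: 449 - 7pb = -197 + 8pb, so pb = 646/15.
Sellers receive ps = 646/15 + 11 = 811/15; q' = 449 − 7·(646/15) = 2213/15.
Buyers' price falls by p* − pb = 734/15 − 646/15 = 88/15; sellers' price rises by ps − p* = 811/15 − 734/15 = 77/15.
So producers capture (77/15)/11 = 7/15 of each unit of subsidy.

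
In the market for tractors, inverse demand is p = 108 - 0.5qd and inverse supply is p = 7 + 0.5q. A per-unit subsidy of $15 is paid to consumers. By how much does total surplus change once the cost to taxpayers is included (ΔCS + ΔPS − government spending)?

Pre-subsidy: 108 - 0.5q = 7 + 0.5q gives q* = 101 and p* = 57.5.
With the rebate, buyers effectively pay pb = ps − 15, where ps is the price sellers receive.
On the curves, pb = 108 - 0.5q and ps = 7 + 0.5q; the wedge ps − pb = 15 gives 7 + 0.5q − (108 - 0.5q) = 15, so q' = 116.
Then pb = 108 − 0.5·116 = 50 and ps = 7 + 0.5·116 = 65.
ΔCS = ½(101 + 116)(57.5 − 50) = 813.75; ΔPS = ½(101 + 116)(65 − 57.5) = 813.75.
Government spending = 15 × 116 = 1740.
Net change = 813.75 + 813.75 − 1740 = -112.5. The loss equals the DWL triangle ½·15·15.

Net change in total surplus = -$112.5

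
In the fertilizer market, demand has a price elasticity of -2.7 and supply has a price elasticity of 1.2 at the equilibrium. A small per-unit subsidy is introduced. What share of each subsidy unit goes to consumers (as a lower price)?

For a small subsidy around the equilibrium, the benefit split depends on the relative slopes, which at a point are proportional to the elasticities.
Buyer share = εs/(εs + |εd|) = 1.2/(1.2 + 2.7) = 4/13; seller share = |εd|/(εs + |εd|) = 9/13.

Consumer share = 4/13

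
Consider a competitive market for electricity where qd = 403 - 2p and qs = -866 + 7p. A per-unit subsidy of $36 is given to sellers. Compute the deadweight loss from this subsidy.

Pre-subsidy: 403 - 2p = -866 + 7p gives p* = 141, q* = 121.
With the subsidy, sellers receive ps = pb + 36 for each unit, where pb is the price buyers pay.
Supply in terms of pb becomes qs = -866 + 7(pb + 36) = -614 + 7pb. Setting this equal to demand: 403 - 2pb = -614 + 7pb, so pb = 113.
Sellers receive ps = 113 + 36 = 149; q' = 403 − 2·113 = 177.
The subsidy expands output by 177 − 121 = 56 past the efficient level; on those units the gap between marginal cost and willingness to pay runs from 0 up to 36.
DWL = ½ × 36 × 56 = 1008.

Deadweight loss = $1008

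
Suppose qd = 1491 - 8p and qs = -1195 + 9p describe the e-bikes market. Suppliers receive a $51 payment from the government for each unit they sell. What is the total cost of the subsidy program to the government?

Pre-subsidy: 1491 - 8p = -1195 + 9p gives p* = 158, q* = 227.
With the subsidy, sellers receive ps = pb + 51 for each unit, where pb is the price buyers pay.
Supply in terms of pb becomes qs = -1195 + 9(pb + 51) = -736 + 9pb. Setting this equal to demand: 1491 - 8pb = -736 + 9pb, so pb = 131.
Sellers receive ps = 131 + 51 = 182; q' = 1491 − 8·131 = 443.
Government outlay = subsidy × quantity = 51 × 443 = 22593.

Government cost = $22593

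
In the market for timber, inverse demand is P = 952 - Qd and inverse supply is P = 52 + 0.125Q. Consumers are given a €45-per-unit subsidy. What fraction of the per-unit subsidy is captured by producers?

Producer share = 1/9

Pre-subsidy: 952 - Q = 52 + 0.125Q gives Q* = 800 and P* = 152.
With the rebate, buyers effectively pay Pb = Ps − 45, where Ps is the price sellers receive.
On the curves, Pb = 952 - Q and Ps = 52 + 0.125Q; the wedge Ps − Pb = 45 gives 52 + 0.125Q − (952 - Q) = 45, so Q' = 840.
Then Pb = 952 − 1·840 = 112 and Ps = 52 + 0.125·840 = 157.
Buyers' price falls by P* − Pb = 152 − 112 = 40; sellers' price rises by Ps − P* = 157 − 152 = 5.
So producers capture 5/45 = 1/9 of each unit of subsidy.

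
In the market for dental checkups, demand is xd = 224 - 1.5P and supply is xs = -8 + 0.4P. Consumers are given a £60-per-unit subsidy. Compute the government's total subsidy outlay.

Pre-subsidy: 224 - 1.5P = -8 + 0.4P gives P* = 2320/19, x* = 776/19.
With the rebate, buyers effectively pay Pb = Ps − 60, where Ps is the price sellers receive.
Demand in terms of Ps becomes xd = 224 − 1.5(Ps − 60) = 314 - 1.5Ps. Setting this equal to supply: 314 - 1.5Ps = -8 + 0.4Ps, so Ps = 3220/19.
Buyers pay Pb = 3220/19 − 60 = 2080/19; x' = -8 + 0.4·(3220/19) = 1136/19.
Government outlay = subsidy × quantity = 60 × 1136/19 = 68160/19.

Government cost = 68160/19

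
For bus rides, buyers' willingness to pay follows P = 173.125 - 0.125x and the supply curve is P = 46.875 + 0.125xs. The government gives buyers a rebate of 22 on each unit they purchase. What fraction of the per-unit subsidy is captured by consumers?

Consumer share = 0.5

Pre-subsidy: 173.125 - 0.125x = 46.875 + 0.125x gives x* = 505 and P* = 110.
With the rebate, buyers effectively pay Pb = Ps − 22, where Ps is the price sellers receive.
On the curves, Pb = 173.125 - 0.125x and Ps = 46.875 + 0.125x; the wedge Ps − Pb = 22 gives 46.875 + 0.125x − (173.125 - 0.125x) = 22, so x' = 593.
Then Pb = 173.125 − 0.125·593 = 99 and Ps = 46.875 + 0.125·593 = 121.
Buyers' price falls by P* − Pb = 110 − 99 = 11; sellers' price rises by Ps − P* = 121 − 110 = 11.
So consumers capture 11/22 = 0.5 of each unit of subsidy.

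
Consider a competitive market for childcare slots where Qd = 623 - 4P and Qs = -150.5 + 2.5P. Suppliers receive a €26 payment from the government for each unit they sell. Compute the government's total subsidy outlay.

Pre-subsidy: 623 - 4P = -150.5 + 2.5P gives P* = 119, Q* = 147.
With the subsidy, sellers receive Ps = Pb + 26 for each unit, where Pb is the price buyers pay.
Supply in terms of Pb becomes Qs = -150.5 + 2.5(Pb + 26) = -85.5 + 2.5Pb. Setting this equal to demand: 623 - 4Pb = -85.5 + 2.5Pb, so Pb = 109.
Sellers receive Ps = 109 + 26 = 135; Q' = 623 − 4·109 = 187.
Government outlay = subsidy × quantity = 26 × 187 = 4862.

Government cost = €4862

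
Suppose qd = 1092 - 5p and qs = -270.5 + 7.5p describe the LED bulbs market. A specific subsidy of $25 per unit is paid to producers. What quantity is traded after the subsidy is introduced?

Pre-subsidy: 1092 - 5p = -270.5 + 7.5p gives p* = 109, q* = 547.
With the subsidy, sellers receive ps = pb + 25 for each unit, where pb is the price buyers pay.
Supply in terms of pb becomes qs = -270.5 + 7.5(pb + 25) = -83 + 7.5pb. Setting this equal to demand: 1092 - 5pb = -83 + 7.5pb, so pb = 94.
Sellers receive ps = 94 + 25 = 119; q' = 1092 − 5·94 = 622.

q' = 622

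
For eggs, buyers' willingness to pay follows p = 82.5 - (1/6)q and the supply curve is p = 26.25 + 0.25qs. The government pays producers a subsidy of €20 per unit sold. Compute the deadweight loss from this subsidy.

Pre-subsidy: 82.5 - (1/6)q = 26.25 + 0.25q gives q* = 135 and p* = 60.
With the subsidy, sellers receive ps = pb + 20 for each unit, where pb is the price buyers pay.
On the curves, pb = 82.5 - (1/6)q and ps = 26.25 + 0.25q; the wedge ps − pb = 20 gives 26.25 + 0.25q − (82.5 - (1/6)q) = 20, so q' = 183.
Then pb = 82.5 − (1/6)·183 = 52 and ps = 26.25 + 0.25·183 = 72.
The subsidy expands output by 183 − 135 = 48 past the efficient level; on those units the gap between marginal cost and willingness to pay runs from 0 up to 20.
DWL = ½ × 20 × 48 = 480.

Deadweight loss = €480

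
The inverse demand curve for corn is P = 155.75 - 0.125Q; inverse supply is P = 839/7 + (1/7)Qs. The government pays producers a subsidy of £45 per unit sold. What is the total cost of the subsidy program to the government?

Pre-subsidy: 155.75 - 0.125Q = 839/7 + (1/7)Q gives Q* = 134 and P* = 139.
With the subsidy, sellers receive Ps = Pb + 45 for each unit, where Pb is the price buyers pay.
On the curves, Pb = 155.75 - 0.125Q and Ps = 839/7 + (1/7)Q; the wedge Ps − Pb = 45 gives 839/7 + (1/7)Q − (155.75 - 0.125Q) = 45, so Q' = 302.
Then Pb = 155.75 − 0.125·302 = 118 and Ps = 839/7 + (1/7)·302 = 163.
Government outlay = subsidy × quantity = 45 × 302 = 13590.

Government cost = £13590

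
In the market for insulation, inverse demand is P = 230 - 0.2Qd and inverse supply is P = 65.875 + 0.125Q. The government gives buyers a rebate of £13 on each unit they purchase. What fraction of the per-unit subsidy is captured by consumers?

Consumer share = 8/13

Pre-subsidy: 230 - 0.2Q = 65.875 + 0.125Q gives Q* = 505 and P* = 129.
With the rebate, buyers effectively pay Pb = Ps − 13, where Ps is the price sellers receive.
On the curves, Pb = 230 - 0.2Q and Ps = 65.875 + 0.125Q; the wedge Ps − Pb = 13 gives 65.875 + 0.125Q − (230 - 0.2Q) = 13, so Q' = 545.
Then Pb = 230 − 0.2·545 = 121 and Ps = 65.875 + 0.125·545 = 134.
Buyers' price falls by P* − Pb = 129 − 121 = 8; sellers' price rises by Ps − P* = 134 − 129 = 5.
So consumers capture 8/13 = 8/13 of each unit of subsidy.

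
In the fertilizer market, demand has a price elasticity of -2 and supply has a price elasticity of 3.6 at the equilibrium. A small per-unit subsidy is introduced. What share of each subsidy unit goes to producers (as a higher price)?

For a small subsidy around the equilibrium, the benefit split depends on the relative slopes, which at a point are proportional to the elasticities.
Buyer share = εs/(εs + |εd|) = 3.6/(3.6 + 2) = 9/14; seller share = |εd|/(εs + |εd|) = 5/14.
So producers capture 5/14 of the subsidy.

Producer share = 5/14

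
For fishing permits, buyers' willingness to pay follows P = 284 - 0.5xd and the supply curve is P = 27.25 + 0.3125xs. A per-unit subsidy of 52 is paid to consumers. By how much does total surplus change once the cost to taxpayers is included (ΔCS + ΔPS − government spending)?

Net change in total surplus = -1664

Pre-subsidy: 284 - 0.5x = 27.25 + 0.3125x gives x* = 316 and P* = 126.
With the rebate, buyers effectively pay Pb = Ps − 52, where Ps is the price sellers receive.
On the curves, Pb = 284 - 0.5x and Ps = 27.25 + 0.3125x; the wedge Ps − Pb = 52 gives 27.25 + 0.3125x − (284 - 0.5x) = 52, so x' = 380.
Then Pb = 284 − 0.5·380 = 94 and Ps = 27.25 + 0.3125·380 = 146.
ΔCS = ½(316 + 380)(126 − 94) = 11136; ΔPS = ½(316 + 380)(146 − 126) = 6960.
Government spending = 52 × 380 = 19760.
Net change = 11136 + 6960 − 19760 = -1664. The loss equals the DWL triangle ½·52·64.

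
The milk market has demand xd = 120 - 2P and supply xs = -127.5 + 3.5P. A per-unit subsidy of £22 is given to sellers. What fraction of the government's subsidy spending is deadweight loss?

DWL / government spending = 7/29

Pre-subsidy: 120 - 2P = -127.5 + 3.5P gives P* = 45, x* = 30.
With the subsidy, sellers receive Ps = Pb + 22 for each unit, where Pb is the price buyers pay.
Supply in terms of Pb becomes xs = -127.5 + 3.5(Pb + 22) = -50.5 + 3.5Pb. Setting this equal to demand: 120 - 2Pb = -50.5 + 3.5Pb, so Pb = 31.
Sellers receive Ps = 31 + 22 = 53; x' = 120 − 2·31 = 58.
ΔCS = ½(30 + 58)(45 − 31) = 616; ΔPS = ½(30 + 58)(53 − 45) = 352.
Government spending = 22 × 58 = 1276.
DWL = ½ × 22 × (58 − 30) = 308; fraction = 308 / 1276 = 7/29.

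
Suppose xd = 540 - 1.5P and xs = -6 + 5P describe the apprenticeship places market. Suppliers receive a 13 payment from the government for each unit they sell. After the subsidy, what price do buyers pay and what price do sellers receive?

Pre-subsidy: 540 - 1.5P = -6 + 5P gives P* = 84, x* = 414.
With the subsidy, sellers receive Ps = Pb + 13 for each unit, where Pb is the price buyers pay.
Supply in terms of Pb becomes xs = -6 + 5(Pb + 13) = 59 + 5Pb. Setting this equal to demand: 540 - 1.5Pb = 59 + 5Pb, so Pb = 74.
Sellers receive Ps = 74 + 13 = 87; x' = 540 − 1.5·74 = 429.

Buyers pay 74; sellers receive 87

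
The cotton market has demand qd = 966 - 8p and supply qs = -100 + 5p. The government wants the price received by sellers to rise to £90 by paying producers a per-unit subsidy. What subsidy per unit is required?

At a seller price of 90, quantity supplied is -100 + 5·90 = 350.
Buyers absorb 350 only when they pay pb with 966 − 8·pb = 350, i.e. pb = 77.
s = ps − pb = 90 − 77 = 13.

Required subsidy s = £13 per unit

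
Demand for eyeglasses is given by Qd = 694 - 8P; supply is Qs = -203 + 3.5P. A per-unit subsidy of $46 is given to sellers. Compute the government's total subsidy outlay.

Government cost = $8372

Pre-subsidy: 694 - 8P = -203 + 3.5P gives P* = 78, Q* = 70.
With the subsidy, sellers receive Ps = Pb + 46 for each unit, where Pb is the price buyers pay.
Supply in terms of Pb becomes Qs = -203 + 3.5(Pb + 46) = -42 + 3.5Pb. Setting this equal to demand: 694 - 8Pb = -42 + 3.5Pb, so Pb = 64.
Sellers receive Ps = 64 + 46 = 110; Q' = 694 − 8·64 = 182.
Government outlay = subsidy × quantity = 46 × 182 = 8372.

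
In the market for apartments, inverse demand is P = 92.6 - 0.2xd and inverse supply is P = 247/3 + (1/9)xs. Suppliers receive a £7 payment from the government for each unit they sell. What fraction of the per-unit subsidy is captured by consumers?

Consumer share = 9/14

Pre-subsidy: 92.6 - 0.2x = 247/3 + (1/9)x gives x* = 33 and P* = 86.
With the subsidy, sellers receive Ps = Pb + 7 for each unit, where Pb is the price buyers pay.
On the curves, Pb = 92.6 - 0.2x and Ps = 247/3 + (1/9)x; the wedge Ps − Pb = 7 gives 247/3 + (1/9)x − (92.6 - 0.2x) = 7, so x' = 55.5.
Then Pb = 92.6 − 0.2·55.5 = 81.5 and Ps = 247/3 + (1/9)·55.5 = 88.5.
Buyers' price falls by P* − Pb = 86 − 81.5 = 4.5; sellers' price rises by Ps − P* = 88.5 − 86 = 2.5.
So consumers capture 4.5/7 = 9/14 of each unit of subsidy.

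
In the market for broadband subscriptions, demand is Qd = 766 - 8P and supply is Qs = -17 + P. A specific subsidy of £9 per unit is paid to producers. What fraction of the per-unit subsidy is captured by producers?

Pre-subsidy: 766 - 8P = -17 + P gives P* = 87, Q* = 70.
With the subsidy, sellers receive Ps = Pb + 9 for each unit, where Pb is the price buyers pay.
Supply in terms of Pb becomes Qs = -17 + 1(Pb + 9) = -8 + Pb. Setting this equal to demand: 766 - 8Pb = -8 + Pb, so Pb = 86.
Sellers receive Ps = 86 + 9 = 95; Q' = 766 − 8·86 = 78.
Buyers' price falls by P* − Pb = 87 − 86 = 1; sellers' price rises by Ps − P* = 95 − 87 = 8.
So producers capture 8/9 = 8/9 of each unit of subsidy.

Producer share = 8/9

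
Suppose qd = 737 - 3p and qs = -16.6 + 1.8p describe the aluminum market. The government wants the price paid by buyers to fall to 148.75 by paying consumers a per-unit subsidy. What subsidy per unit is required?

Required subsidy s = 22 per unit

At a buyer price of 148.75, quantity demanded is 737 − 3·148.75 = 290.75.
Sellers supply 290.75 only when they receive ps with -16.6 + 1.8·ps = 290.75, i.e. ps = 170.75.
s = ps − pb = 170.75 − 148.75 = 22.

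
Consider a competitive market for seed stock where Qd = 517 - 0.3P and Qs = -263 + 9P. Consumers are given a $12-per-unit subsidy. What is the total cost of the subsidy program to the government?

Government cost = 184260/31

Pre-subsidy: 517 - 0.3P = -263 + 9P gives P* = 2600/31, Q* = 15247/31.
With the rebate, buyers effectively pay Pb = Ps − 12, where Ps is the price sellers receive.
Demand in terms of Ps becomes Qd = 517 − 0.3(Ps − 12) = 520.6 - 0.3Ps. Setting this equal to supply: 520.6 - 0.3Ps = -263 + 9Ps, so Ps = 2612/31.
Buyers pay Pb = 2612/31 − 12 = 2240/31; Q' = -263 + 9·(2612/31) = 15355/31.
Government outlay = subsidy × quantity = 12 × 15355/31 = 184260/31.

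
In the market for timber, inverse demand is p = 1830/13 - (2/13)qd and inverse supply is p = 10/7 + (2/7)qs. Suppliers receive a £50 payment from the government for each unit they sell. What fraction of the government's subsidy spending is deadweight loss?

DWL / government spending = 455/3446

Pre-subsidy: 1830/13 - (2/13)q = 10/7 + (2/7)q gives q* = 317 and p* = 92.
With the subsidy, sellers receive ps = pb + 50 for each unit, where pb is the price buyers pay.
On the curves, pb = 1830/13 - (2/13)q and ps = 10/7 + (2/7)q; the wedge ps − pb = 50 gives 10/7 + (2/7)q − (1830/13 - (2/13)q) = 50, so q' = 430.75.
Then pb = 1830/13 − (2/13)·430.75 = 74.5 and ps = 10/7 + (2/7)·430.75 = 124.5.
ΔCS = ½(317 + 430.75)(92 − 74.5) = 6542.8125; ΔPS = ½(317 + 430.75)(124.5 − 92) = 12150.9375.
Government spending = 50 × 430.75 = 21537.5.
DWL = ½ × 50 × (430.75 − 317) = 2843.75; fraction = 2843.75 / 21537.5 = 455/3446.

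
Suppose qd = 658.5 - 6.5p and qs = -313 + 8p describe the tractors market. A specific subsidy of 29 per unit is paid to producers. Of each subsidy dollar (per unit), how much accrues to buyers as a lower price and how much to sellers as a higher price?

Buyers gain 16 per unit; sellers gain 13 per unit

Pre-subsidy: 658.5 - 6.5p = -313 + 8p gives p* = 67, q* = 223.
With the subsidy, sellers receive ps = pb + 29 for each unit, where pb is the price buyers pay.
Supply in terms of pb becomes qs = -313 + 8(pb + 29) = -81 + 8pb. Setting this equal to demand: 658.5 - 6.5pb = -81 + 8pb, so pb = 51.
Sellers receive ps = 51 + 29 = 80; q' = 658.5 − 6.5·51 = 327.
Buyers' price falls by p* − pb = 67 − 51 = 16; sellers' price rises by ps − p* = 80 − 67 = 13.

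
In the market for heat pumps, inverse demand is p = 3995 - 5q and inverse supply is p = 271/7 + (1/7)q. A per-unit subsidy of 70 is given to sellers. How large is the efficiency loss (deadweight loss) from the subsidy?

Deadweight loss = 8575/18

Pre-subsidy: 3995 - 5q = 271/7 + (1/7)q gives q* = 13847/18 and p* = 2675/18.
With the subsidy, sellers receive ps = pb + 70 for each unit, where pb is the price buyers pay.
On the curves, pb = 3995 - 5q and ps = 271/7 + (1/7)q; the wedge ps − pb = 70 gives 271/7 + (1/7)q − (3995 - 5q) = 70, so q' = 7046/9.
Then pb = 3995 − 5·(7046/9) = 725/9 and ps = 271/7 + (1/7)·(7046/9) = 1355/9.
The subsidy expands output by 7046/9 − 13847/18 = 245/18 past the efficient level; on those units the gap between marginal cost and willingness to pay runs from 0 up to 70.
DWL = ½ × 70 × 245/18 = 8575/18.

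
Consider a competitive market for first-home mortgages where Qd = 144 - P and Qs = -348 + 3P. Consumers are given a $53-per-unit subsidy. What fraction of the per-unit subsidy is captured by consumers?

Consumer share = 0.75

Pre-subsidy: 144 - P = -348 + 3P gives P* = 123, Q* = 21.
With the rebate, buyers effectively pay Pb = Ps − 53, where Ps is the price sellers receive.
Demand in terms of Ps becomes Qd = 144 − 1(Ps − 53) = 197 - Ps. Setting this equal to supply: 197 - Ps = -348 + 3Ps, so Ps = 136.25.
Buyers pay Pb = 136.25 − 53 = 83.25; Q' = -348 + 3·136.25 = 60.75.
Buyers' price falls by P* − Pb = 123 − 83.25 = 39.75; sellers' price rises by Ps − P* = 136.25 − 123 = 13.25.
So consumers capture 39.75/53 = 0.75 of each unit of subsidy.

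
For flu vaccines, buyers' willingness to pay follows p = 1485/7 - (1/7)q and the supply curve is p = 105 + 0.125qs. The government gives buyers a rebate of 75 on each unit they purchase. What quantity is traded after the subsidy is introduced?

Pre-subsidy: 1485/7 - (1/7)q = 105 + 0.125q gives q* = 400 and p* = 155.
With the rebate, buyers effectively pay pb = ps − 75, where ps is the price sellers receive.
On the curves, pb = 1485/7 - (1/7)q and ps = 105 + 0.125q; the wedge ps − pb = 75 gives 105 + 0.125q − (1485/7 - (1/7)q) = 75, so q' = 680.
Then pb = 1485/7 − (1/7)·680 = 115 and ps = 105 + 0.125·680 = 190.

q' = 680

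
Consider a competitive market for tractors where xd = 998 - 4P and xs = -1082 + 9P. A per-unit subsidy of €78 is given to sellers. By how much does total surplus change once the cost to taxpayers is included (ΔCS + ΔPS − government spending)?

Net change in total surplus = -€8424

Pre-subsidy: 998 - 4P = -1082 + 9P gives P* = 160, x* = 358.
With the subsidy, sellers receive Ps = Pb + 78 for each unit, where Pb is the price buyers pay.
Supply in terms of Pb becomes xs = -1082 + 9(Pb + 78) = -380 + 9Pb. Setting this equal to demand: 998 - 4Pb = -380 + 9Pb, so Pb = 106.
Sellers receive Ps = 106 + 78 = 184; x' = 998 − 4·106 = 574.
ΔCS = ½(358 + 574)(160 − 106) = 25164; ΔPS = ½(358 + 574)(184 − 160) = 11184.
Government spending = 78 × 574 = 44772.
Net change = 25164 + 11184 − 44772 = -8424. The loss equals the DWL triangle ½·78·216.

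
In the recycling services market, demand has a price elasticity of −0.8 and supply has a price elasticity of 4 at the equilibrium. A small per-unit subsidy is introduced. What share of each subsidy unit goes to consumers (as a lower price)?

Consumer share = 5/6

For a small subsidy around the equilibrium, the benefit split depends on the relative slopes, which at a point are proportional to the elasticities.
Buyer share = εs/(εs + |εd|) = 4/(4 + 0.8) = 5/6; seller share = |εd|/(εs + |εd|) = 1/6.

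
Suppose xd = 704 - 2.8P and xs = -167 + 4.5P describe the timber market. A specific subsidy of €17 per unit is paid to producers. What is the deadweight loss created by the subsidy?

Pre-subsidy: 704 - 2.8P = -167 + 4.5P gives P* = 8710/73, x* = 27004/73.
With the subsidy, sellers receive Ps = Pb + 17 for each unit, where Pb is the price buyers pay.
Supply in terms of Pb becomes xs = -167 + 4.5(Pb + 17) = -90.5 + 4.5Pb. Setting this equal to demand: 704 - 2.8Pb = -90.5 + 4.5Pb, so Pb = 7945/73.
Sellers receive Ps = 7945/73 + 17 = 9186/73; x' = 704 − 2.8·(7945/73) = 29146/73.
The subsidy expands output by 29146/73 − 27004/73 = 2142/73 past the efficient level; on those units the gap between marginal cost and willingness to pay runs from 0 up to 17.
DWL = ½ × 17 × 2142/73 = 18207/73.

Deadweight loss = 18207/73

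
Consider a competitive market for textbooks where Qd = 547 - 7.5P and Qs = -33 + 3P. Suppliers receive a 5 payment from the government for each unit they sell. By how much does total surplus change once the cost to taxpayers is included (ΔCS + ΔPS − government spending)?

Net change in total surplus = -375/14

Pre-subsidy: 547 - 7.5P = -33 + 3P gives P* = 1160/21, Q* = 929/7.
With the subsidy, sellers receive Ps = Pb + 5 for each unit, where Pb is the price buyers pay.
Supply in terms of Pb becomes Qs = -33 + 3(Pb + 5) = -18 + 3Pb. Setting this equal to demand: 547 - 7.5Pb = -18 + 3Pb, so Pb = 1130/21.
Sellers receive Ps = 1130/21 + 5 = 1235/21; Q' = 547 − 7.5·(1130/21) = 1004/7.
ΔCS = ½(929/7 + 1004/7)(1160/21 − 1130/21) = 9665/49; ΔPS = ½(929/7 + 1004/7)(1235/21 − 1160/21) = 48325/98.
Government spending = 5 × 1004/7 = 5020/7.
Net change = 9665/49 + 48325/98 − 5020/7 = -375/14. The loss equals the DWL triangle ½·5·75/7.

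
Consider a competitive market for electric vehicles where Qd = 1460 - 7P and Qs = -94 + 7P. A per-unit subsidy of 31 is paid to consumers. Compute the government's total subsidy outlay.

Pre-subsidy: 1460 - 7P = -94 + 7P gives P* = 111, Q* = 683.
With the rebate, buyers effectively pay Pb = Ps − 31, where Ps is the price sellers receive.
Demand in terms of Ps becomes Qd = 1460 − 7(Ps − 31) = 1677 - 7Ps. Setting this equal to supply: 1677 - 7Ps = -94 + 7Ps, so Ps = 126.5.
Buyers pay Pb = 126.5 − 31 = 95.5; Q' = -94 + 7·126.5 = 791.5.
Government outlay = subsidy × quantity = 31 × 791.5 = 24536.5.

Government cost = 24536.5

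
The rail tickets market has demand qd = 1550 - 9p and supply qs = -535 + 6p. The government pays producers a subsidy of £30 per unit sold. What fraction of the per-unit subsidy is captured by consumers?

Pre-subsidy: 1550 - 9p = -535 + 6p gives p* = 139, q* = 299.
With the subsidy, sellers receive ps = pb + 30 for each unit, where pb is the price buyers pay.
Supply in terms of pb becomes qs = -535 + 6(pb + 30) = -355 + 6pb. Setting this equal to demand: 1550 - 9pb = -355 + 6pb, so pb = 127.
Sellers receive ps = 127 + 30 = 157; q' = 1550 − 9·127 = 407.
Buyers' price falls by p* − pb = 139 − 127 = 12; sellers' price rises by ps − p* = 157 − 139 = 18.
So consumers capture 12/30 = 0.4 of each unit of subsidy.

Consumer share = 0.4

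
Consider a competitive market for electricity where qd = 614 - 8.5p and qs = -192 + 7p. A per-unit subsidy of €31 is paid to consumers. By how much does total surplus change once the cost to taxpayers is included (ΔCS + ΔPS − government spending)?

Net change in total surplus = -€1844.5

Pre-subsidy: 614 - 8.5p = -192 + 7p gives p* = 52, q* = 172.
With the rebate, buyers effectively pay pb = ps − 31, where ps is the price sellers receive.
Demand in terms of ps becomes qd = 614 − 8.5(ps − 31) = 877.5 - 8.5ps. Setting this equal to supply: 877.5 - 8.5ps = -192 + 7ps, so ps = 69.
Buyers pay pb = 69 − 31 = 38; q' = -192 + 7·69 = 291.
ΔCS = ½(172 + 291)(52 − 38) = 3241; ΔPS = ½(172 + 291)(69 − 52) = 3935.5.
Government spending = 31 × 291 = 9021.
Net change = 3241 + 3935.5 − 9021 = -1844.5. The loss equals the DWL triangle ½·31·119.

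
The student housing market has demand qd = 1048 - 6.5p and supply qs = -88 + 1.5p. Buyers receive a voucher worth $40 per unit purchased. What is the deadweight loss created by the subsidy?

Pre-subsidy: 1048 - 6.5p = -88 + 1.5p gives p* = 142, q* = 125.
With the rebate, buyers effectively pay pb = ps − 40, where ps is the price sellers receive.
Demand in terms of ps becomes qd = 1048 − 6.5(ps − 40) = 1308 - 6.5ps. Setting this equal to supply: 1308 - 6.5ps = -88 + 1.5ps, so ps = 174.5.
Buyers pay pb = 174.5 − 40 = 134.5; q' = -88 + 1.5·174.5 = 173.75.
The subsidy expands output by 173.75 − 125 = 48.75 past the efficient level; on those units the gap between marginal cost and willingness to pay runs from 0 up to 40.
DWL = ½ × 40 × 48.75 = 975.

Deadweight loss = $975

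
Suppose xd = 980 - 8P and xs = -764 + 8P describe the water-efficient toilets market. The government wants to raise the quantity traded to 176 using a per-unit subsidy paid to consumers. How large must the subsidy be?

Required subsidy s = 17 per unit

At x = 176, invert demand for the buyer price: Pb = (980 − 176)/8 = 100.5; invert supply for the seller price: Ps = (176 − (-764))/8 = 117.5.
The subsidy must fill the gap: s = Ps − Pb = 117.5 − 100.5 = 17.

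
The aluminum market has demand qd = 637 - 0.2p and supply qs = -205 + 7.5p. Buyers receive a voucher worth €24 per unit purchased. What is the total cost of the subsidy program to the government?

Government cost = 1145400/77

Pre-subsidy: 637 - 0.2p = -205 + 7.5p gives p* = 8420/77, q* = 47365/77.
With the rebate, buyers effectively pay pb = ps − 24, where ps is the price sellers receive.
Demand in terms of ps becomes qd = 637 − 0.2(ps − 24) = 641.8 - 0.2ps. Setting this equal to supply: 641.8 - 0.2ps = -205 + 7.5ps, so ps = 8468/77.
Buyers pay pb = 8468/77 − 24 = 6620/77; q' = -205 + 7.5·(8468/77) = 47725/77.
Government outlay = subsidy × quantity = 24 × 47725/77 = 1145400/77.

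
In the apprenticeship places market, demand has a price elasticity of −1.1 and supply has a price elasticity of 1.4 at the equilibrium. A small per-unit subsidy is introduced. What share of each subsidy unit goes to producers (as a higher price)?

For a small subsidy around the equilibrium, the benefit split depends on the relative slopes, which at a point are proportional to the elasticities.
Buyer share = εs/(εs + |εd|) = 1.4/(1.4 + 1.1) = 0.56; seller share = |εd|/(εs + |εd|) = 0.44.
So producers capture 0.44 of the subsidy.

Producer share = 0.44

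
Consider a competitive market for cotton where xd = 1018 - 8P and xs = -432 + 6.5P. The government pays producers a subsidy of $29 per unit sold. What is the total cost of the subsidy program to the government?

Pre-subsidy: 1018 - 8P = -432 + 6.5P gives P* = 100, x* = 218.
With the subsidy, sellers receive Ps = Pb + 29 for each unit, where Pb is the price buyers pay.
Supply in terms of Pb becomes xs = -432 + 6.5(Pb + 29) = -243.5 + 6.5Pb. Setting this equal to demand: 1018 - 8Pb = -243.5 + 6.5Pb, so Pb = 87.
Sellers receive Ps = 87 + 29 = 116; x' = 1018 − 8·87 = 322.
Government outlay = subsidy × quantity = 29 × 322 = 9338.

Government cost = $9338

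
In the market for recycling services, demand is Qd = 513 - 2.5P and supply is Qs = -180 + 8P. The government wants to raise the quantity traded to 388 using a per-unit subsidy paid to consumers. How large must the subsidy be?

At Q = 388, invert demand for the buyer price: Pb = (513 − 388)/2.5 = 50; invert supply for the seller price: Ps = (388 − (-180))/8 = 71.
The subsidy must fill the gap: s = Ps − Pb = 71 − 50 = 21.

Required subsidy s = 21 per unit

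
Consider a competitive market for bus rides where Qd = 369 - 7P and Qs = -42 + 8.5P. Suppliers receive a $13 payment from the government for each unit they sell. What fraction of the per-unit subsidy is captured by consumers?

Pre-subsidy: 369 - 7P = -42 + 8.5P gives P* = 822/31, Q* = 5685/31.
With the subsidy, sellers receive Ps = Pb + 13 for each unit, where Pb is the price buyers pay.
Supply in terms of Pb becomes Qs = -42 + 8.5(Pb + 13) = 68.5 + 8.5Pb. Setting this equal to demand: 369 - 7Pb = 68.5 + 8.5Pb, so Pb = 601/31.
Sellers receive Ps = 601/31 + 13 = 1004/31; Q' = 369 − 7·(601/31) = 7232/31.
Buyers' price falls by P* − Pb = 822/31 − 601/31 = 221/31; sellers' price rises by Ps − P* = 1004/31 − 822/31 = 182/31.
So consumers capture (221/31)/13 = 17/31 of each unit of subsidy.

Consumer share = 17/31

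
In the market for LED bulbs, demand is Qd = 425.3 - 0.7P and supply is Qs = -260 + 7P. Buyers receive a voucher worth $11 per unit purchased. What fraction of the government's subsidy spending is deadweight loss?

DWL / government spending = 7/740

Pre-subsidy: 425.3 - 0.7P = -260 + 7P gives P* = 89, Q* = 363.
With the rebate, buyers effectively pay Pb = Ps − 11, where Ps is the price sellers receive.
Demand in terms of Ps becomes Qd = 425.3 − 0.7(Ps − 11) = 433 - 0.7Ps. Setting this equal to supply: 433 - 0.7Ps = -260 + 7Ps, so Ps = 90.
Buyers pay Pb = 90 − 11 = 79; Q' = -260 + 7·90 = 370.
ΔCS = ½(363 + 370)(89 − 79) = 3665; ΔPS = ½(363 + 370)(90 − 89) = 366.5.
Government spending = 11 × 370 = 4070.
DWL = ½ × 11 × (370 − 363) = 38.5; fraction = 38.5 / 4070 = 7/740.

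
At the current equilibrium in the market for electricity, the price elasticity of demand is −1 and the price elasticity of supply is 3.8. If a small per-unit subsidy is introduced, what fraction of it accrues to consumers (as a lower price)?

Consumer share = 19/24

For a small subsidy around the equilibrium, the benefit split depends on the relative slopes, which at a point are proportional to the elasticities.
Buyer share = εs/(εs + |εd|) = 3.8/(3.8 + 1) = 19/24; seller share = |εd|/(εs + |εd|) = 5/24.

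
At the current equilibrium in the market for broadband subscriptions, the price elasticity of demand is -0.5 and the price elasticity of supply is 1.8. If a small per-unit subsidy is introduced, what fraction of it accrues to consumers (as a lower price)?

For a small subsidy around the equilibrium, the benefit split depends on the relative slopes, which at a point are proportional to the elasticities.
Buyer share = εs/(εs + |εd|) = 1.8/(1.8 + 0.5) = 18/23; seller share = |εd|/(εs + |εd|) = 5/23.

Consumer share = 18/23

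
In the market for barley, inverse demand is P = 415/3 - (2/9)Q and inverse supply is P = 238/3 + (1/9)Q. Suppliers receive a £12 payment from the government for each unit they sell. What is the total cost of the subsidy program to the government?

Government cost = £2556

Pre-subsidy: 415/3 - (2/9)Q = 238/3 + (1/9)Q gives Q* = 177 and P* = 99.
With the subsidy, sellers receive Ps = Pb + 12 for each unit, where Pb is the price buyers pay.
On the curves, Pb = 415/3 - (2/9)Q and Ps = 238/3 + (1/9)Q; the wedge Ps − Pb = 12 gives 238/3 + (1/9)Q − (415/3 - (2/9)Q) = 12, so Q' = 213.
Then Pb = 415/3 − (2/9)·213 = 91 and Ps = 238/3 + (1/9)·213 = 103.
Government outlay = subsidy × quantity = 12 × 213 = 2556.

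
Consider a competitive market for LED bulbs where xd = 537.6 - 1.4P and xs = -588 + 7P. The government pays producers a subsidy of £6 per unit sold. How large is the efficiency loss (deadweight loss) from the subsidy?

Deadweight loss = £21

Pre-subsidy: 537.6 - 1.4P = -588 + 7P gives P* = 134, x* = 350.
With the subsidy, sellers receive Ps = Pb + 6 for each unit, where Pb is the price buyers pay.
Supply in terms of Pb becomes xs = -588 + 7(Pb + 6) = -546 + 7Pb. Setting this equal to demand: 537.6 - 1.4Pb = -546 + 7Pb, so Pb = 129.
Sellers receive Ps = 129 + 6 = 135; x' = 537.6 − 1.4·129 = 357.
The subsidy expands output by 357 − 350 = 7 past the efficient level; on those units the gap between marginal cost and willingness to pay runs from 0 up to 6.
DWL = ½ × 6 × 7 = 21.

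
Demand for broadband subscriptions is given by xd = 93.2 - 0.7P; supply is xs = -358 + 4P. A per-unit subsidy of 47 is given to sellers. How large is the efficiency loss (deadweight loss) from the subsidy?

Pre-subsidy: 93.2 - 0.7P = -358 + 4P gives P* = 96, x* = 26.
With the subsidy, sellers receive Ps = Pb + 47 for each unit, where Pb is the price buyers pay.
Supply in terms of Pb becomes xs = -358 + 4(Pb + 47) = -170 + 4Pb. Setting this equal to demand: 93.2 - 0.7Pb = -170 + 4Pb, so Pb = 56.
Sellers receive Ps = 56 + 47 = 103; x' = 93.2 − 0.7·56 = 54.
The subsidy expands output by 54 − 26 = 28 past the efficient level; on those units the gap between marginal cost and willingness to pay runs from 0 up to 47.
DWL = ½ × 47 × 28 = 658.

Deadweight loss = 658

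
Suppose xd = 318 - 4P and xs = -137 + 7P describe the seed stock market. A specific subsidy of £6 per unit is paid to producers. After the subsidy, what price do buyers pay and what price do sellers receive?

Pre-subsidy: 318 - 4P = -137 + 7P gives P* = 455/11, x* = 1678/11.
With the subsidy, sellers receive Ps = Pb + 6 for each unit, where Pb is the price buyers pay.
Supply in terms of Pb becomes xs = -137 + 7(Pb + 6) = -95 + 7Pb. Setting this equal to demand: 318 - 4Pb = -95 + 7Pb, so Pb = 413/11.
Sellers receive Ps = 413/11 + 6 = 479/11; x' = 318 − 4·(413/11) = 1846/11.

Buyers pay 413/11; sellers receive 479/11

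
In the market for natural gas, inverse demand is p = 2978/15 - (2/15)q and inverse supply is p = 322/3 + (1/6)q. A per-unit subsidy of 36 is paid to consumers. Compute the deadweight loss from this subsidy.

Pre-subsidy: 2978/15 - (2/15)q = 322/3 + (1/6)q gives q* = 304 and p* = 158.
With the rebate, buyers effectively pay pb = ps − 36, where ps is the price sellers receive.
On the curves, pb = 2978/15 - (2/15)q and ps = 322/3 + (1/6)q; the wedge ps − pb = 36 gives 322/3 + (1/6)q − (2978/15 - (2/15)q) = 36, so q' = 424.
Then pb = 2978/15 − (2/15)·424 = 142 and ps = 322/3 + (1/6)·424 = 178.
The subsidy expands output by 424 − 304 = 120 past the efficient level; on those units the gap between marginal cost and willingness to pay runs from 0 up to 36.
DWL = ½ × 36 × 120 = 2160.

Deadweight loss = 2160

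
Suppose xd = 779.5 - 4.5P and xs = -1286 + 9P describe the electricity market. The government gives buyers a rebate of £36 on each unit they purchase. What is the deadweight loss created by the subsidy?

Pre-subsidy: 779.5 - 4.5P = -1286 + 9P gives P* = 153, x* = 91.
With the rebate, buyers effectively pay Pb = Ps − 36, where Ps is the price sellers receive.
Demand in terms of Ps becomes xd = 779.5 − 4.5(Ps − 36) = 941.5 - 4.5Ps. Setting this equal to supply: 941.5 - 4.5Ps = -1286 + 9Ps, so Ps = 165.
Buyers pay Pb = 165 − 36 = 129; x' = -1286 + 9·165 = 199.
The subsidy expands output by 199 − 91 = 108 past the efficient level; on those units the gap between marginal cost and willingness to pay runs from 0 up to 36.
DWL = ½ × 36 × 108 = 1944.

Deadweight loss = £1944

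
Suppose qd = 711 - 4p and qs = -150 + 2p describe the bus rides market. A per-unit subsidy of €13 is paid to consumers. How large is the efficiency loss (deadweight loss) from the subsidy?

Pre-subsidy: 711 - 4p = -150 + 2p gives p* = 143.5, q* = 137.
With the rebate, buyers effectively pay pb = ps − 13, where ps is the price sellers receive.
Demand in terms of ps becomes qd = 711 − 4(ps − 13) = 763 - 4ps. Setting this equal to supply: 763 - 4ps = -150 + 2ps, so ps = 913/6.
Buyers pay pb = 913/6 − 13 = 835/6; q' = -150 + 2·(913/6) = 463/3.
The subsidy expands output by 463/3 − 137 = 52/3 past the efficient level; on those units the gap between marginal cost and willingness to pay runs from 0 up to 13.
DWL = ½ × 13 × 52/3 = 338/3.

Deadweight loss = 338/3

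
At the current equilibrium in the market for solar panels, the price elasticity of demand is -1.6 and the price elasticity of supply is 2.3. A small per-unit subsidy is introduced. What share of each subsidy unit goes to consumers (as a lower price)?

Consumer share = 23/39

For a small subsidy around the equilibrium, the benefit split depends on the relative slopes, which at a point are proportional to the elasticities.
Buyer share = εs/(εs + |εd|) = 2.3/(2.3 + 1.6) = 23/39; seller share = |εd|/(εs + |εd|) = 16/39.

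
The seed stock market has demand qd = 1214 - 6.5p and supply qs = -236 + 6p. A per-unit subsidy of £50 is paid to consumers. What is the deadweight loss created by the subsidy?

Deadweight loss = £3900

Pre-subsidy: 1214 - 6.5p = -236 + 6p gives p* = 116, q* = 460.
With the rebate, buyers effectively pay pb = ps − 50, where ps is the price sellers receive.
Demand in terms of ps becomes qd = 1214 − 6.5(ps − 50) = 1539 - 6.5ps. Setting this equal to supply: 1539 - 6.5ps = -236 + 6ps, so ps = 142.
Buyers pay pb = 142 − 50 = 92; q' = -236 + 6·142 = 616.
The subsidy expands output by 616 − 460 = 156 past the efficient level; on those units the gap between marginal cost and willingness to pay runs from 0 up to 50.
DWL = ½ × 50 × 156 = 3900.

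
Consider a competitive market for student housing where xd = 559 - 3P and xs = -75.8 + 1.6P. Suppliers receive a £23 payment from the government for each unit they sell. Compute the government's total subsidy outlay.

Government cost = £3887

Pre-subsidy: 559 - 3P = -75.8 + 1.6P gives P* = 138, x* = 145.
With the subsidy, sellers receive Ps = Pb + 23 for each unit, where Pb is the price buyers pay.
Supply in terms of Pb becomes xs = -75.8 + 1.6(Pb + 23) = -39 + 1.6Pb. Setting this equal to demand: 559 - 3Pb = -39 + 1.6Pb, so Pb = 130.
Sellers receive Ps = 130 + 23 = 153; x' = 559 − 3·130 = 169.
Government outlay = subsidy × quantity = 23 × 169 = 3887.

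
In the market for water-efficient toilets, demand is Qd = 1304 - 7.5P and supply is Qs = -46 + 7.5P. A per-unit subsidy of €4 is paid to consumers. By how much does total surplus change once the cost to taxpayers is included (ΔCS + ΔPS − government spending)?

Pre-subsidy: 1304 - 7.5P = -46 + 7.5P gives P* = 90, Q* = 629.
With the rebate, buyers effectively pay Pb = Ps − 4, where Ps is the price sellers receive.
Demand in terms of Ps becomes Qd = 1304 − 7.5(Ps − 4) = 1334 - 7.5Ps. Setting this equal to supply: 1334 - 7.5Ps = -46 + 7.5Ps, so Ps = 92.
Buyers pay Pb = 92 − 4 = 88; Q' = -46 + 7.5·92 = 644.
ΔCS = ½(629 + 644)(90 − 88) = 1273; ΔPS = ½(629 + 644)(92 − 90) = 1273.
Government spending = 4 × 644 = 2576.
Net change = 1273 + 1273 − 2576 = -30. The loss equals the DWL triangle ½·4·15.

Net change in total surplus = -€30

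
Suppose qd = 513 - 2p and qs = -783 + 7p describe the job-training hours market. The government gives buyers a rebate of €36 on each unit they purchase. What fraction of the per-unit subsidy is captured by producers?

Producer share = 2/9

Pre-subsidy: 513 - 2p = -783 + 7p gives p* = 144, q* = 225.
With the rebate, buyers effectively pay pb = ps − 36, where ps is the price sellers receive.
Demand in terms of ps becomes qd = 513 − 2(ps − 36) = 585 - 2ps. Setting this equal to supply: 585 - 2ps = -783 + 7ps, so ps = 152.
Buyers pay pb = 152 − 36 = 116; q' = -783 + 7·152 = 281.
Buyers' price falls by p* − pb = 144 − 116 = 28; sellers' price rises by ps − p* = 152 − 144 = 8.
So producers capture 8/36 = 2/9 of each unit of subsidy.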